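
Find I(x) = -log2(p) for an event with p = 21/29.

Information content I(x) = -log₂(p(x))
I = -log₂(21/29) = -log₂(0.7241)
I = 0.4657 bits


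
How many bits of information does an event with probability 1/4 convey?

Information content I(x) = -log₂(p(x))
I = -log₂(1/4) = -log₂(0.2500)
I = 2.0000 bits


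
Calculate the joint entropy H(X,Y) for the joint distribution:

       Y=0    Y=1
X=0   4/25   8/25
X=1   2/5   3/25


H(X,Y) = -Σ p(x,y) log₂ p(x,y)
  p(0,0)=4/25: -0.1600 × log₂(0.1600) = 0.4230
  p(0,1)=8/25: -0.3200 × log₂(0.3200) = 0.5260
  p(1,0)=2/5: -0.4000 × log₂(0.4000) = 0.5288
  p(1,1)=3/25: -0.1200 × log₂(0.1200) = 0.3671
H(X,Y) = 1.8449 bits


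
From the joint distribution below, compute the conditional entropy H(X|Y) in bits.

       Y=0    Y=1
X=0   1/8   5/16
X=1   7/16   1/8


H(X|Y) = Σ_y p(y) H(X|Y=y)
  p(Y=0) = 9/16, H(X|Y=0) = 0.7642
  p(Y=1) = 7/16, H(X|Y=1) = 0.8631
H(X|Y) = 0.5625×0.7642 + 0.4375×0.8631 = 0.8075 bits


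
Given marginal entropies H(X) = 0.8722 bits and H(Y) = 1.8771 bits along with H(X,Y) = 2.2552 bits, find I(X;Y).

I(X;Y) = H(X) + H(Y) - H(X,Y)
I(X;Y) = 0.8722 + 1.8771 - 2.2552 = 0.4941 bits


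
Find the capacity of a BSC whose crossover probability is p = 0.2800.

For BSC with error probability p:
C = 1 - H(p) where H(p) is binary entropy
H(0.2800) = -0.2800 × log₂(0.2800) - 0.7200 × log₂(0.7200)
H(p) = 0.8555
C = 1 - 0.8555 = 0.1445 bits/use


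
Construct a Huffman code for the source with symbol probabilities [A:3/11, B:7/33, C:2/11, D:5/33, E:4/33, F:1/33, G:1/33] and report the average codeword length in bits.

Huffman tree construction:
Combine smallest probabilities repeatedly
Resulting codes:
  A: 10 (length 2)
  B: 01 (length 2)
  C: 111 (length 3)
  D: 110 (length 3)
  E: 001 (length 3)
  F: 0000 (length 4)
  G: 0001 (length 4)
Average length = Σ p(s) × length(s) = 2.5758 bits


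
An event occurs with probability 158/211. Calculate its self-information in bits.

Information content I(x) = -log₂(p(x))
I = -log₂(158/211) = -log₂(0.7488)
I = 0.4173 bits


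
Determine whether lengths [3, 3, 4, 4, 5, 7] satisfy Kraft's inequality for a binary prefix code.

Kraft inequality: Σ 2^(-l_i) ≤ 1 for prefix-free code
Calculating: 2^(-3) + 2^(-3) + 2^(-4) + 2^(-4) + 2^(-5) + 2^(-7)
= 0.125 + 0.125 + 0.0625 + 0.0625 + 0.03125 + 0.0078125
= 0.4141
Since 0.4141 ≤ 1, prefix-free code exists


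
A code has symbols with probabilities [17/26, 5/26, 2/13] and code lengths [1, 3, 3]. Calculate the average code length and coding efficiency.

Average length L = Σ p_i × l_i = 1.6923 bits
Entropy H = 1.2737 bits
Efficiency η = H/L × 100% = 75.26%


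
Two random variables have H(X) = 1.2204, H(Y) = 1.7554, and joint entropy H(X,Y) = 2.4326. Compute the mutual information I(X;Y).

I(X;Y) = H(X) + H(Y) - H(X,Y)
I(X;Y) = 1.2204 + 1.7554 - 2.4326 = 0.5432 bits


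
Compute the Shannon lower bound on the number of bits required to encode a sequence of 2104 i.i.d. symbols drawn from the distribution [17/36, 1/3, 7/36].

Entropy H = 1.4989 bits/symbol
Minimum bits = H × n = 1.4989 × 2104
= 3153.63 bits


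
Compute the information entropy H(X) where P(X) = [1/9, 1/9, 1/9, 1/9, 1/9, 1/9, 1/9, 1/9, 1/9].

H(X) = -Σ p(x) log₂ p(x)
  -1/9 × log₂(1/9) = 0.3522
  -1/9 × log₂(1/9) = 0.3522
  -1/9 × log₂(1/9) = 0.3522
  -1/9 × log₂(1/9) = 0.3522
  -1/9 × log₂(1/9) = 0.3522
  -1/9 × log₂(1/9) = 0.3522
  -1/9 × log₂(1/9) = 0.3522
  -1/9 × log₂(1/9) = 0.3522
  -1/9 × log₂(1/9) = 0.3522
H(X) = 3.1699 bits


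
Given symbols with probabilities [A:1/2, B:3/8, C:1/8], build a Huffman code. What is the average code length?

Huffman tree construction:
Combine smallest probabilities repeatedly
Resulting codes:
  A: 0 (length 1)
  B: 11 (length 2)
  C: 10 (length 2)
Average length = Σ p(s) × length(s) = 1.5000 bits


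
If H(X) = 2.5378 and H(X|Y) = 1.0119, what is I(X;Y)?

I(X;Y) = H(X) - H(X|Y)
I(X;Y) = 2.5378 - 1.0119 = 1.5259 bits


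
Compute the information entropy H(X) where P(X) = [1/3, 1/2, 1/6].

H(X) = -Σ p(x) log₂ p(x)
  -1/3 × log₂(1/3) = 0.5283
  -1/2 × log₂(1/2) = 0.5000
  -1/6 × log₂(1/6) = 0.4308
H(X) = 1.4591 bits


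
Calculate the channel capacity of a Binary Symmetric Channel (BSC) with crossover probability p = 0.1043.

For BSC with error probability p:
C = 1 - H(p) where H(p) is binary entropy
H(0.1043) = -0.1043 × log₂(0.1043) - 0.8957 × log₂(0.8957)
H(p) = 0.4825
C = 1 - 0.4825 = 0.5175 bits/use


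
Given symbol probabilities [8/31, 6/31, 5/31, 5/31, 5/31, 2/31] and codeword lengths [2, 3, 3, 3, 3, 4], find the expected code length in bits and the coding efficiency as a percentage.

Average length L = Σ p_i × l_i = 2.8065 bits
Entropy H = 2.4917 bits
Efficiency η = H/L × 100% = 88.78%


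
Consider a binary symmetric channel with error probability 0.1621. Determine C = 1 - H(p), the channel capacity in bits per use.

For BSC with error probability p:
C = 1 - H(p) where H(p) is binary entropy
H(0.1621) = -0.1621 × log₂(0.1621) - 0.8379 × log₂(0.8379)
H(p) = 0.6393
C = 1 - 0.6393 = 0.3607 bits/use


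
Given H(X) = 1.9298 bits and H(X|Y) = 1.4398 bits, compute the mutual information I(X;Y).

I(X;Y) = H(X) - H(X|Y)
I(X;Y) = 1.9298 - 1.4398 = 0.49 bits


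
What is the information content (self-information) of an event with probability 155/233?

Information content I(x) = -log₂(p(x))
I = -log₂(155/233) = -log₂(0.6652)
I = 0.5881 bits


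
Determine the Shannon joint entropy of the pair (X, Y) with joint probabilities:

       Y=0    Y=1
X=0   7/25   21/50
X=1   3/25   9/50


H(X,Y) = -Σ p(x,y) log₂ p(x,y)
  p(0,0)=7/25: -0.2800 × log₂(0.2800) = 0.5142
  p(0,1)=21/50: -0.4200 × log₂(0.4200) = 0.5256
  p(1,0)=3/25: -0.1200 × log₂(0.1200) = 0.3671
  p(1,1)=9/50: -0.1800 × log₂(0.1800) = 0.4453
H(X,Y) = 1.8522 bits


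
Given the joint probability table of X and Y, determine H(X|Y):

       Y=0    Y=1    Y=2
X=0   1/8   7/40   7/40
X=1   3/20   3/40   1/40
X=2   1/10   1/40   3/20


H(X|Y) = Σ_y p(y) H(X|Y=y)
  p(Y=0) = 3/8, H(X|Y=0) = 1.5656
  p(Y=1) = 11/40, H(X|Y=1) = 1.2407
  p(Y=2) = 7/20, H(X|Y=2) = 1.2958
H(X|Y) = 0.3750×1.5656 + 0.2750×1.2407 + 0.3500×1.2958 = 1.3818 bits


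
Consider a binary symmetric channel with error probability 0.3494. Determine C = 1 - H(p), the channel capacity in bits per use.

For BSC with error probability p:
C = 1 - H(p) where H(p) is binary entropy
H(0.3494) = -0.3494 × log₂(0.3494) - 0.6506 × log₂(0.6506)
H(p) = 0.9335
C = 1 - 0.9335 = 0.0665 bits/use


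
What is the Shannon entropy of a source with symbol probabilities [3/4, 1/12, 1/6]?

H(X) = -Σ p(x) log₂ p(x)
  -3/4 × log₂(3/4) = 0.3113
  -1/12 × log₂(1/12) = 0.2987
  -1/6 × log₂(1/6) = 0.4308
H(X) = 1.0409 bits


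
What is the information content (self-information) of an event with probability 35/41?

Information content I(x) = -log₂(p(x))
I = -log₂(35/41) = -log₂(0.8537)
I = 0.2283 bits


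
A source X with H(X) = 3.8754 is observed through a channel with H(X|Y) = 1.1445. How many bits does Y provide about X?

I(X;Y) = H(X) - H(X|Y)
I(X;Y) = 3.8754 - 1.1445 = 2.7309 bits


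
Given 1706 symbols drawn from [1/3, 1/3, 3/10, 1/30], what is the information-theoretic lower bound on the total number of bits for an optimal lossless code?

Entropy H = 1.7413 bits/symbol
Minimum bits = H × n = 1.7413 × 1706
= 2970.65 bits


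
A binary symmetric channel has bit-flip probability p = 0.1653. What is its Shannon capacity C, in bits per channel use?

For BSC with error probability p:
C = 1 - H(p) where H(p) is binary entropy
H(0.1653) = -0.1653 × log₂(0.1653) - 0.8347 × log₂(0.8347)
H(p) = 0.6468
C = 1 - 0.6468 = 0.3532 bits/use


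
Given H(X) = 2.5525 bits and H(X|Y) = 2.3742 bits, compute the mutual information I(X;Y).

I(X;Y) = H(X) - H(X|Y)
I(X;Y) = 2.5525 - 2.3742 = 0.1783 bits


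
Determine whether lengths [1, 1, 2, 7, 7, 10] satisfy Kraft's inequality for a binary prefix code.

Kraft inequality: Σ 2^(-l_i) ≤ 1 for prefix-free code
Calculating: 2^(-1) + 2^(-1) + 2^(-2) + 2^(-7) + 2^(-7) + 2^(-10)
= 0.5 + 0.5 + 0.25 + 0.0078125 + 0.0078125 + 0.0009765625
= 1.2666
Since 1.2666 > 1, prefix-free code does not exist


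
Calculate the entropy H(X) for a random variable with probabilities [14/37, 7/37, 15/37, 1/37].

H(X) = -Σ p(x) log₂ p(x)
  -14/37 × log₂(14/37) = 0.5305
  -7/37 × log₂(7/37) = 0.4545
  -15/37 × log₂(15/37) = 0.5281
  -1/37 × log₂(1/37) = 0.1408
H(X) = 1.6538 bits


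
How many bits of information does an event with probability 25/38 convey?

Information content I(x) = -log₂(p(x))
I = -log₂(25/38) = -log₂(0.6579)
I = 0.6041 bits


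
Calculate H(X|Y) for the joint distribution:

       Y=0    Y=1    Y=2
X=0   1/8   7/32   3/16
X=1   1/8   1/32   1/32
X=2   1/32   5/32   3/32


H(X|Y) = Σ_y p(y) H(X|Y=y)
  p(Y=0) = 9/32, H(X|Y=0) = 1.3921
  p(Y=1) = 13/32, H(X|Y=1) = 1.2957
  p(Y=2) = 5/16, H(X|Y=2) = 1.2955
H(X|Y) = 0.2812×1.3921 + 0.4062×1.2957 + 0.3125×1.2955 = 1.3228 bits


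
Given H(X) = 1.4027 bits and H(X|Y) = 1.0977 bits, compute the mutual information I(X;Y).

I(X;Y) = H(X) - H(X|Y)
I(X;Y) = 1.4027 - 1.0977 = 0.305 bits


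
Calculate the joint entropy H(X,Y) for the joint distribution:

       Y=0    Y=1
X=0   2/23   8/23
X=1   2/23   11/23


H(X,Y) = -Σ p(x,y) log₂ p(x,y)
  p(0,0)=2/23: -0.0870 × log₂(0.0870) = 0.3064
  p(0,1)=8/23: -0.3478 × log₂(0.3478) = 0.5299
  p(1,0)=2/23: -0.0870 × log₂(0.0870) = 0.3064
  p(1,1)=11/23: -0.4783 × log₂(0.4783) = 0.5089
H(X,Y) = 1.6517 bits


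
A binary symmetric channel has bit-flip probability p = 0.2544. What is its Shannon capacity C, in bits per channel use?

For BSC with error probability p:
C = 1 - H(p) where H(p) is binary entropy
H(0.2544) = -0.2544 × log₂(0.2544) - 0.7456 × log₂(0.7456)
H(p) = 0.8182
C = 1 - 0.8182 = 0.1818 bits/use


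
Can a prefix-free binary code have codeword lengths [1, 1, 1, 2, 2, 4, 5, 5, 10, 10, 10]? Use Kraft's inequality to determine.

Kraft inequality: Σ 2^(-l_i) ≤ 1 for prefix-free code
Calculating: 2^(-1) + 2^(-1) + 2^(-1) + 2^(-2) + 2^(-2) + 2^(-4) + 2^(-5) + 2^(-5) + 2^(-10) + 2^(-10) + 2^(-10)
= 0.5 + 0.5 + 0.5 + 0.25 + 0.25 + 0.0625 + 0.03125 + 0.03125 + 0.0009765625 + 0.0009765625 + 0.0009765625
= 2.1279
Since 2.1279 > 1, prefix-free code does not exist


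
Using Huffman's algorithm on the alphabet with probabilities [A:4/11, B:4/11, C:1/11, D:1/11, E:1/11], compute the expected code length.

Huffman tree construction:
Combine smallest probabilities repeatedly
Resulting codes:
  A: 11 (length 2)
  B: 0 (length 1)
  C: 1010 (length 4)
  D: 1011 (length 4)
  E: 100 (length 3)
Average length = Σ p(s) × length(s) = 2.0909 bits


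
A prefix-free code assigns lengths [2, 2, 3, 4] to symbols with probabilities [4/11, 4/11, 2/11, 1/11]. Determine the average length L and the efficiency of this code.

Average length L = Σ p_i × l_i = 2.3636 bits
Entropy H = 1.8231 bits
Efficiency η = H/L × 100% = 77.13%


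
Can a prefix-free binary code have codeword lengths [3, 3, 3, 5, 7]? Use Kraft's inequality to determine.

Kraft inequality: Σ 2^(-l_i) ≤ 1 for prefix-free code
Calculating: 2^(-3) + 2^(-3) + 2^(-3) + 2^(-5) + 2^(-7)
= 0.125 + 0.125 + 0.125 + 0.03125 + 0.0078125
= 0.4141
Since 0.4141 ≤ 1, prefix-free code exists


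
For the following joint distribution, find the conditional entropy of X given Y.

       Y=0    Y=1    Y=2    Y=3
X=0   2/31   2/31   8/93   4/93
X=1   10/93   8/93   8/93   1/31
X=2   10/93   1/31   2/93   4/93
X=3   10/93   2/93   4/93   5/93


H(X|Y) = Σ_y p(y) H(X|Y=y)
  p(Y=0) = 12/31, H(X|Y=0) = 1.9708
  p(Y=1) = 19/93, H(X|Y=1) = 1.8129
  p(Y=2) = 22/93, H(X|Y=2) = 1.8231
  p(Y=3) = 16/93, H(X|Y=3) = 1.9772
H(X|Y) = 0.3871×1.9708 + 0.2043×1.8129 + 0.2366×1.8231 + 0.1720×1.9772 = 1.9047 bits


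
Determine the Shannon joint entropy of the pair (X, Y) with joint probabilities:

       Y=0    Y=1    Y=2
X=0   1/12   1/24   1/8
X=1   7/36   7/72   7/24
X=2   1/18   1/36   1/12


H(X,Y) = -Σ p(x,y) log₂ p(x,y)
  p(0,0)=1/12: -0.0833 × log₂(0.0833) = 0.2987
  p(0,1)=1/24: -0.0417 × log₂(0.0417) = 0.1910
  p(0,2)=1/8: -0.1250 × log₂(0.1250) = 0.3750
  p(1,0)=7/36: -0.1944 × log₂(0.1944) = 0.4594
  p(1,1)=7/72: -0.0972 × log₂(0.0972) = 0.3269
  p(1,2)=7/24: -0.2917 × log₂(0.2917) = 0.5185
  p(2,0)=1/18: -0.0556 × log₂(0.0556) = 0.2317
  p(2,1)=1/36: -0.0278 × log₂(0.0278) = 0.1436
  p(2,2)=1/12: -0.0833 × log₂(0.0833) = 0.2987
H(X,Y) = 2.8436 bits


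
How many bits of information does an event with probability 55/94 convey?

Information content I(x) = -log₂(p(x))
I = -log₂(55/94) = -log₂(0.5851)
I = 0.7732 bits


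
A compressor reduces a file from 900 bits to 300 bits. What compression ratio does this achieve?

Compression ratio = Original / Compressed
= 900 / 300 = 3.00:1


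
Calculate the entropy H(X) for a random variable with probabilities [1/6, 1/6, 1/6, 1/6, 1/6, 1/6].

H(X) = -Σ p(x) log₂ p(x)
  -1/6 × log₂(1/6) = 0.4308
  -1/6 × log₂(1/6) = 0.4308
  -1/6 × log₂(1/6) = 0.4308
  -1/6 × log₂(1/6) = 0.4308
  -1/6 × log₂(1/6) = 0.4308
  -1/6 × log₂(1/6) = 0.4308
H(X) = 2.5850 bits


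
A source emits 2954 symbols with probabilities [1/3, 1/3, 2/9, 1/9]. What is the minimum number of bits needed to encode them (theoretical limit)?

Entropy H = 1.8911 bits/symbol
Minimum bits = H × n = 1.8911 × 2954
= 5586.19 bits


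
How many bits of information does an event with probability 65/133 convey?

Information content I(x) = -log₂(p(x))
I = -log₂(65/133) = -log₂(0.4887)
I = 1.0329 bits


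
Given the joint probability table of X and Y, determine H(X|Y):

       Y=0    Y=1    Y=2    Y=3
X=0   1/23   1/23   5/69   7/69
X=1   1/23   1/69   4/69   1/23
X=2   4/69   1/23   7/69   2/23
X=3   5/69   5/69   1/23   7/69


H(X|Y) = Σ_y p(y) H(X|Y=y)
  p(Y=0) = 5/23, H(X|Y=0) = 1.9656
  p(Y=1) = 4/23, H(X|Y=1) = 1.8250
  p(Y=2) = 19/69, H(X|Y=2) = 1.9313
  p(Y=3) = 1/3, H(X|Y=3) = 1.9337
H(X|Y) = 0.2174×1.9656 + 0.1739×1.8250 + 0.2754×1.9313 + 0.3333×1.9337 = 1.9211 bits


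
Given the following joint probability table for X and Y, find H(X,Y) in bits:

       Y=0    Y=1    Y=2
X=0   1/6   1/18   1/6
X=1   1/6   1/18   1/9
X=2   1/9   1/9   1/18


H(X,Y) = -Σ p(x,y) log₂ p(x,y)
  p(0,0)=1/6: -0.1667 × log₂(0.1667) = 0.4308
  p(0,1)=1/18: -0.0556 × log₂(0.0556) = 0.2317
  p(0,2)=1/6: -0.1667 × log₂(0.1667) = 0.4308
  p(1,0)=1/6: -0.1667 × log₂(0.1667) = 0.4308
  p(1,1)=1/18: -0.0556 × log₂(0.0556) = 0.2317
  p(1,2)=1/9: -0.1111 × log₂(0.1111) = 0.3522
  p(2,0)=1/9: -0.1111 × log₂(0.1111) = 0.3522
  p(2,1)=1/9: -0.1111 × log₂(0.1111) = 0.3522
  p(2,2)=1/18: -0.0556 × log₂(0.0556) = 0.2317
H(X,Y) = 3.0441 bits


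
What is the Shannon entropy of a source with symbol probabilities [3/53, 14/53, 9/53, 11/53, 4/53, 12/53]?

H(X) = -Σ p(x) log₂ p(x)
  -3/53 × log₂(3/53) = 0.2345
  -14/53 × log₂(14/53) = 0.5073
  -9/53 × log₂(9/53) = 0.4344
  -11/53 × log₂(11/53) = 0.4708
  -4/53 × log₂(4/53) = 0.2814
  -12/53 × log₂(12/53) = 0.4852
H(X) = 2.4136 bits


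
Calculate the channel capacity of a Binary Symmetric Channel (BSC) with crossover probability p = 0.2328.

For BSC with error probability p:
C = 1 - H(p) where H(p) is binary entropy
H(0.2328) = -0.2328 × log₂(0.2328) - 0.7672 × log₂(0.7672)
H(p) = 0.7829
C = 1 - 0.7829 = 0.2171 bits/use


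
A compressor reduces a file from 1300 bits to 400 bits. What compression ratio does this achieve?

Compression ratio = Original / Compressed
= 1300 / 400 = 3.25:1


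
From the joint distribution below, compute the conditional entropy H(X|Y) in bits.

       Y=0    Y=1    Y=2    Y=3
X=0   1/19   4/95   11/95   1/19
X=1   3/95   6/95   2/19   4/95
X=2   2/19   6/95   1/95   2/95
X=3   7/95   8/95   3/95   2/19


H(X|Y) = Σ_y p(y) H(X|Y=y)
  p(Y=0) = 5/19, H(X|Y=0) = 1.8744
  p(Y=1) = 24/95, H(X|Y=1) = 1.9591
  p(Y=2) = 5/19, H(X|Y=2) = 1.6027
  p(Y=3) = 21/95, H(X|Y=3) = 1.7814
H(X|Y) = 0.2632×1.8744 + 0.2526×1.9591 + 0.2632×1.6027 + 0.2211×1.7814 = 1.8038 bits


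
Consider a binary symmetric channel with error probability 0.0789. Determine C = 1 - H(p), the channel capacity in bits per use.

For BSC with error probability p:
C = 1 - H(p) where H(p) is binary entropy
H(0.0789) = -0.0789 × log₂(0.0789) - 0.9211 × log₂(0.9211)
H(p) = 0.3983
C = 1 - 0.3983 = 0.6017 bits/use


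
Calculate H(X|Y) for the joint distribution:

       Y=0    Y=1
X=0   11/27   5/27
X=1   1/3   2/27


H(X|Y) = Σ_y p(y) H(X|Y=y)
  p(Y=0) = 20/27, H(X|Y=0) = 0.9928
  p(Y=1) = 7/27, H(X|Y=1) = 0.8631
H(X|Y) = 0.7407×0.9928 + 0.2593×0.8631 = 0.9592 bits


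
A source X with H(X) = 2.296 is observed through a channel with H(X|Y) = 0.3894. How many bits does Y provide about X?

I(X;Y) = H(X) - H(X|Y)
I(X;Y) = 2.296 - 0.3894 = 1.9066 bits


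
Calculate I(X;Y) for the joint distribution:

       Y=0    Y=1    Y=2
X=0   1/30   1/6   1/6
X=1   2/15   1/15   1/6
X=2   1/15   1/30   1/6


H(X) = 1.5700, H(Y) = 1.4984, H(X,Y) = 2.9589
I(X;Y) = H(X) + H(Y) - H(X,Y) = 0.1094 bits


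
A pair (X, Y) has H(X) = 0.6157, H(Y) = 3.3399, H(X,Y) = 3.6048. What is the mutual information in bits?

I(X;Y) = H(X) + H(Y) - H(X,Y)
I(X;Y) = 0.6157 + 3.3399 - 3.6048 = 0.3508 bits


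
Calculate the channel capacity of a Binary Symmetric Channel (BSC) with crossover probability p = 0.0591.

For BSC with error probability p:
C = 1 - H(p) where H(p) is binary entropy
H(0.0591) = -0.0591 × log₂(0.0591) - 0.9409 × log₂(0.9409)
H(p) = 0.3239
C = 1 - 0.3239 = 0.6761 bits/use


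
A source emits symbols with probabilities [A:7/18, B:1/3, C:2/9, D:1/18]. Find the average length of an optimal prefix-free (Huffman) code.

Huffman tree construction:
Combine smallest probabilities repeatedly
Resulting codes:
  A: 0 (length 1)
  B: 11 (length 2)
  C: 101 (length 3)
  D: 100 (length 3)
Average length = Σ p(s) × length(s) = 1.8889 bits


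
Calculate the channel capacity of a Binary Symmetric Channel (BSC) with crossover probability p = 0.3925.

For BSC with error probability p:
C = 1 - H(p) where H(p) is binary entropy
H(0.3925) = -0.3925 × log₂(0.3925) - 0.6075 × log₂(0.6075)
H(p) = 0.9664
C = 1 - 0.9664 = 0.0336 bits/use


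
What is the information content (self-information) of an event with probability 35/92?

Information content I(x) = -log₂(p(x))
I = -log₂(35/92) = -log₂(0.3804)
I = 1.3943 bits


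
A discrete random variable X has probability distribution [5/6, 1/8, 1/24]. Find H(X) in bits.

H(X) = -Σ p(x) log₂ p(x)
  -5/6 × log₂(5/6) = 0.2192
  -1/8 × log₂(1/8) = 0.3750
  -1/24 × log₂(1/24) = 0.1910
H(X) = 0.7852 bits


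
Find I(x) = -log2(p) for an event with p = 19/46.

Information content I(x) = -log₂(p(x))
I = -log₂(19/46) = -log₂(0.4130)
I = 1.2756 bits


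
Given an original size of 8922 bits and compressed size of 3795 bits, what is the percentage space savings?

Space savings = (1 - Compressed/Original) × 100%
= (1 - 3795/8922) × 100%
= 57.46%


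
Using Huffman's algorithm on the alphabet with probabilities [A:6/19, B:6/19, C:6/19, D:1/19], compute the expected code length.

Huffman tree construction:
Combine smallest probabilities repeatedly
Resulting codes:
  A: 01 (length 2)
  B: 10 (length 2)
  C: 11 (length 2)
  D: 00 (length 2)
Average length = Σ p(s) × length(s) = 2.0000 bits


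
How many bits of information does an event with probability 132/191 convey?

Information content I(x) = -log₂(p(x))
I = -log₂(132/191) = -log₂(0.6911)
I = 0.5330 bits


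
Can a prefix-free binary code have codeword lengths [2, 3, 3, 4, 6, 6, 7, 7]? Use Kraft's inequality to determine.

Kraft inequality: Σ 2^(-l_i) ≤ 1 for prefix-free code
Calculating: 2^(-2) + 2^(-3) + 2^(-3) + 2^(-4) + 2^(-6) + 2^(-6) + 2^(-7) + 2^(-7)
= 0.25 + 0.125 + 0.125 + 0.0625 + 0.015625 + 0.015625 + 0.0078125 + 0.0078125
= 0.6094
Since 0.6094 ≤ 1, prefix-free code exists


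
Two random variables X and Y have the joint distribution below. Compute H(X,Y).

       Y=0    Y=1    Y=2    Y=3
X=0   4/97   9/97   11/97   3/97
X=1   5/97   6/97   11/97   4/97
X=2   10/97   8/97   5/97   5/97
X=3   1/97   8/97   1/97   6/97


H(X,Y) = -Σ p(x,y) log₂ p(x,y)
  p(0,0)=4/97: -0.0412 × log₂(0.0412) = 0.1897
  p(0,1)=9/97: -0.0928 × log₂(0.0928) = 0.3182
  p(0,2)=11/97: -0.1134 × log₂(0.1134) = 0.3561
  p(0,3)=3/97: -0.0309 × log₂(0.0309) = 0.1551
  p(1,0)=5/97: -0.0515 × log₂(0.0515) = 0.2205
  p(1,1)=6/97: -0.0619 × log₂(0.0619) = 0.2483
  p(1,2)=11/97: -0.1134 × log₂(0.1134) = 0.3561
  p(1,3)=4/97: -0.0412 × log₂(0.0412) = 0.1897
  p(2,0)=10/97: -0.1031 × log₂(0.1031) = 0.3379
  p(2,1)=8/97: -0.0825 × log₂(0.0825) = 0.2969
  p(2,2)=5/97: -0.0515 × log₂(0.0515) = 0.2205
  p(2,3)=5/97: -0.0515 × log₂(0.0515) = 0.2205
  p(3,0)=1/97: -0.0103 × log₂(0.0103) = 0.0680
  p(3,1)=8/97: -0.0825 × log₂(0.0825) = 0.2969
  p(3,2)=1/97: -0.0103 × log₂(0.0103) = 0.0680
  p(3,3)=6/97: -0.0619 × log₂(0.0619) = 0.2483
H(X,Y) = 3.7911 bits


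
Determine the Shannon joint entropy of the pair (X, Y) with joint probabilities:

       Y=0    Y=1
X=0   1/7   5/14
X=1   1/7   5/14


H(X,Y) = -Σ p(x,y) log₂ p(x,y)
  p(0,0)=1/7: -0.1429 × log₂(0.1429) = 0.4011
  p(0,1)=5/14: -0.3571 × log₂(0.3571) = 0.5305
  p(1,0)=1/7: -0.1429 × log₂(0.1429) = 0.4011
  p(1,1)=5/14: -0.3571 × log₂(0.3571) = 0.5305
H(X,Y) = 1.8631 bits


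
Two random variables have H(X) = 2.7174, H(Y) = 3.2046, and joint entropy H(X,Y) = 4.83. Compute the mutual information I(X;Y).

I(X;Y) = H(X) + H(Y) - H(X,Y)
I(X;Y) = 2.7174 + 3.2046 - 4.83 = 1.092 bits


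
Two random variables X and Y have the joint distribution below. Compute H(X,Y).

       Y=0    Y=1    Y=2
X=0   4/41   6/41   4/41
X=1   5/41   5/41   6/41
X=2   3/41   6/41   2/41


H(X,Y) = -Σ p(x,y) log₂ p(x,y)
  p(0,0)=4/41: -0.0976 × log₂(0.0976) = 0.3276
  p(0,1)=6/41: -0.1463 × log₂(0.1463) = 0.4057
  p(0,2)=4/41: -0.0976 × log₂(0.0976) = 0.3276
  p(1,0)=5/41: -0.1220 × log₂(0.1220) = 0.3702
  p(1,1)=5/41: -0.1220 × log₂(0.1220) = 0.3702
  p(1,2)=6/41: -0.1463 × log₂(0.1463) = 0.4057
  p(2,0)=3/41: -0.0732 × log₂(0.0732) = 0.2760
  p(2,1)=6/41: -0.1463 × log₂(0.1463) = 0.4057
  p(2,2)=2/41: -0.0488 × log₂(0.0488) = 0.2126
H(X,Y) = 3.1014 bits


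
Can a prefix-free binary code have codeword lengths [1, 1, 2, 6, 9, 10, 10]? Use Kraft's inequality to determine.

Kraft inequality: Σ 2^(-l_i) ≤ 1 for prefix-free code
Calculating: 2^(-1) + 2^(-1) + 2^(-2) + 2^(-6) + 2^(-9) + 2^(-10) + 2^(-10)
= 0.5 + 0.5 + 0.25 + 0.015625 + 0.001953125 + 0.0009765625 + 0.0009765625
= 1.2695
Since 1.2695 > 1, prefix-free code does not exist


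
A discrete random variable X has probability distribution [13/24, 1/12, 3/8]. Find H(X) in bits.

H(X) = -Σ p(x) log₂ p(x)
  -13/24 × log₂(13/24) = 0.4791
  -1/12 × log₂(1/12) = 0.2987
  -3/8 × log₂(3/8) = 0.5306
H(X) = 1.3085 bits


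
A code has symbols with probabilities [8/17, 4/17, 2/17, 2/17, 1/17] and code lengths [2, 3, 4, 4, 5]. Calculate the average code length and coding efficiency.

Average length L = Σ p_i × l_i = 2.8824 bits
Entropy H = 1.9698 bits
Efficiency η = H/L × 100% = 68.34%


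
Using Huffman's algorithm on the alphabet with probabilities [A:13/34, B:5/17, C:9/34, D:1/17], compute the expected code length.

Huffman tree construction:
Combine smallest probabilities repeatedly
Resulting codes:
  A: 0 (length 1)
  B: 10 (length 2)
  C: 111 (length 3)
  D: 110 (length 3)
Average length = Σ p(s) × length(s) = 1.9412 bits


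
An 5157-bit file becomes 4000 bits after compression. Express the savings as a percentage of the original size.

Space savings = (1 - Compressed/Original) × 100%
= (1 - 4000/5157) × 100%
= 22.44%


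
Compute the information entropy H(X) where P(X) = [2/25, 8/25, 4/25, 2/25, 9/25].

H(X) = -Σ p(x) log₂ p(x)
  -2/25 × log₂(2/25) = 0.2915
  -8/25 × log₂(8/25) = 0.5260
  -4/25 × log₂(4/25) = 0.4230
  -2/25 × log₂(2/25) = 0.2915
  -9/25 × log₂(9/25) = 0.5306
H(X) = 2.0627 bits


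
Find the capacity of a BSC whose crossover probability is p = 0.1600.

For BSC with error probability p:
C = 1 - H(p) where H(p) is binary entropy
H(0.1600) = -0.1600 × log₂(0.1600) - 0.8400 × log₂(0.8400)
H(p) = 0.6343
C = 1 - 0.6343 = 0.3657 bits/use


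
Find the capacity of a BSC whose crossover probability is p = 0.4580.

For BSC with error probability p:
C = 1 - H(p) where H(p) is binary entropy
H(0.4580) = -0.4580 × log₂(0.4580) - 0.5420 × log₂(0.5420)
H(p) = 0.9949
C = 1 - 0.9949 = 0.0051 bits/use


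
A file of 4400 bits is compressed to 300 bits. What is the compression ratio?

Compression ratio = Original / Compressed
= 4400 / 300 = 14.67:1


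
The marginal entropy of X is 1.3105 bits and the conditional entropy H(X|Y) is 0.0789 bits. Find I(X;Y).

I(X;Y) = H(X) - H(X|Y)
I(X;Y) = 1.3105 - 0.0789 = 1.2316 bits


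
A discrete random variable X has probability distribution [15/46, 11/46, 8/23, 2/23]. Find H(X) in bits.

H(X) = -Σ p(x) log₂ p(x)
  -15/46 × log₂(15/46) = 0.5272
  -11/46 × log₂(11/46) = 0.4936
  -8/23 × log₂(8/23) = 0.5299
  -2/23 × log₂(2/23) = 0.3064
H(X) = 1.8571 bits


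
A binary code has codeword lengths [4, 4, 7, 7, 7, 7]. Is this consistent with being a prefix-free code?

Kraft inequality: Σ 2^(-l_i) ≤ 1 for prefix-free code
Calculating: 2^(-4) + 2^(-4) + 2^(-7) + 2^(-7) + 2^(-7) + 2^(-7)
= 0.0625 + 0.0625 + 0.0078125 + 0.0078125 + 0.0078125 + 0.0078125
= 0.1562
Since 0.1562 ≤ 1, prefix-free code exists


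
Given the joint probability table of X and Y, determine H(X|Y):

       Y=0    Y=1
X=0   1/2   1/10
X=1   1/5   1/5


H(X|Y) = Σ_y p(y) H(X|Y=y)
  p(Y=0) = 7/10, H(X|Y=0) = 0.8631
  p(Y=1) = 3/10, H(X|Y=1) = 0.9183
H(X|Y) = 0.7000×0.8631 + 0.3000×0.9183 = 0.8797 bits


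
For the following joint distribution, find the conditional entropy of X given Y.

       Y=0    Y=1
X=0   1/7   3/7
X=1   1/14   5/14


H(X|Y) = Σ_y p(y) H(X|Y=y)
  p(Y=0) = 3/14, H(X|Y=0) = 0.9183
  p(Y=1) = 11/14, H(X|Y=1) = 0.9940
H(X|Y) = 0.2143×0.9183 + 0.7857×0.9940 = 0.9778 bits


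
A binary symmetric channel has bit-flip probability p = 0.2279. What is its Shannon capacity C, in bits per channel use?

For BSC with error probability p:
C = 1 - H(p) where H(p) is binary entropy
H(0.2279) = -0.2279 × log₂(0.2279) - 0.7721 × log₂(0.7721)
H(p) = 0.7743
C = 1 - 0.7743 = 0.2257 bits/use


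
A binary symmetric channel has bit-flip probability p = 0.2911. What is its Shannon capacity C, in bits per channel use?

For BSC with error probability p:
C = 1 - H(p) where H(p) is binary entropy
H(0.2911) = -0.2911 × log₂(0.2911) - 0.7089 × log₂(0.7089)
H(p) = 0.8701
C = 1 - 0.8701 = 0.1299 bits/use


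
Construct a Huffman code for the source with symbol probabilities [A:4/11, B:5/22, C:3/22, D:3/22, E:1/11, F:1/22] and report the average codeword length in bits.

Huffman tree construction:
Combine smallest probabilities repeatedly
Resulting codes:
  A: 11 (length 2)
  B: 01 (length 2)
  C: 100 (length 3)
  D: 101 (length 3)
  E: 001 (length 3)
  F: 000 (length 3)
Average length = Σ p(s) × length(s) = 2.4091 bits


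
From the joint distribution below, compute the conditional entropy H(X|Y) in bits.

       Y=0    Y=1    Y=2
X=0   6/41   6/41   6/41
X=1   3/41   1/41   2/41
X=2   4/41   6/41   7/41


H(X|Y) = Σ_y p(y) H(X|Y=y)
  p(Y=0) = 13/41, H(X|Y=0) = 1.5262
  p(Y=1) = 13/41, H(X|Y=1) = 1.3143
  p(Y=2) = 15/41, H(X|Y=2) = 1.4295
H(X|Y) = 0.3171×1.5262 + 0.3171×1.3143 + 0.3659×1.4295 = 1.4236 bits


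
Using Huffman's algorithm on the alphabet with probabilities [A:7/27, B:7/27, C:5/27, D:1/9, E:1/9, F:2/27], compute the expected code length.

Huffman tree construction:
Combine smallest probabilities repeatedly
Resulting codes:
  A: 01 (length 2)
  B: 10 (length 2)
  C: 111 (length 3)
  D: 001 (length 3)
  E: 110 (length 3)
  F: 000 (length 3)
Average length = Σ p(s) × length(s) = 2.4815 bits


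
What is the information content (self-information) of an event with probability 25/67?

Information content I(x) = -log₂(p(x))
I = -log₂(25/67) = -log₂(0.3731)
I = 1.4222 bits


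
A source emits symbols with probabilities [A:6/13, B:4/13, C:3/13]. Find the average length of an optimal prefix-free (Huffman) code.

Huffman tree construction:
Combine smallest probabilities repeatedly
Resulting codes:
  A: 0 (length 1)
  B: 11 (length 2)
  C: 10 (length 2)
Average length = Σ p(s) × length(s) = 1.5385 bits


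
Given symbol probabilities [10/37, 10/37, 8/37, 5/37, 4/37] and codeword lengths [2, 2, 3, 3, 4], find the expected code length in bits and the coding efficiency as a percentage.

Average length L = Σ p_i × l_i = 2.5676 bits
Entropy H = 2.2352 bits
Efficiency η = H/L × 100% = 87.05%


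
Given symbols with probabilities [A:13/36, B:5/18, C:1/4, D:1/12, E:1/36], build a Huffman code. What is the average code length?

Huffman tree construction:
Combine smallest probabilities repeatedly
Resulting codes:
  A: 11 (length 2)
  B: 10 (length 2)
  C: 01 (length 2)
  D: 001 (length 3)
  E: 000 (length 3)
Average length = Σ p(s) × length(s) = 2.1111 bits


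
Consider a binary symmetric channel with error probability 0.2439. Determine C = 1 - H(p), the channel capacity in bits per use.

For BSC with error probability p:
C = 1 - H(p) where H(p) is binary entropy
H(0.2439) = -0.2439 × log₂(0.2439) - 0.7561 × log₂(0.7561)
H(p) = 0.8015
C = 1 - 0.8015 = 0.1985 bits/use


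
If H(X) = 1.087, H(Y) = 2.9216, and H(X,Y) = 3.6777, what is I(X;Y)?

I(X;Y) = H(X) + H(Y) - H(X,Y)
I(X;Y) = 1.087 + 2.9216 - 3.6777 = 0.3309 bits


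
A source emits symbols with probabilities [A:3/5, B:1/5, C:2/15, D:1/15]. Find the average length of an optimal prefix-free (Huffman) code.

Huffman tree construction:
Combine smallest probabilities repeatedly
Resulting codes:
  A: 1 (length 1)
  B: 00 (length 2)
  C: 011 (length 3)
  D: 010 (length 3)
Average length = Σ p(s) × length(s) = 1.6000 bits


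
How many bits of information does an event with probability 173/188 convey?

Information content I(x) = -log₂(p(x))
I = -log₂(173/188) = -log₂(0.9202)
I = 0.1200 bits


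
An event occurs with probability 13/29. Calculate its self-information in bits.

Information content I(x) = -log₂(p(x))
I = -log₂(13/29) = -log₂(0.4483)
I = 1.1575 bits


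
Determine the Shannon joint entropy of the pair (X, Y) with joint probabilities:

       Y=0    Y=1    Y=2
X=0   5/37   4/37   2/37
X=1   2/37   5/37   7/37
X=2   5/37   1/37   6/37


H(X,Y) = -Σ p(x,y) log₂ p(x,y)
  p(0,0)=5/37: -0.1351 × log₂(0.1351) = 0.3902
  p(0,1)=4/37: -0.1081 × log₂(0.1081) = 0.3470
  p(0,2)=2/37: -0.0541 × log₂(0.0541) = 0.2275
  p(1,0)=2/37: -0.0541 × log₂(0.0541) = 0.2275
  p(1,1)=5/37: -0.1351 × log₂(0.1351) = 0.3902
  p(1,2)=7/37: -0.1892 × log₂(0.1892) = 0.4545
  p(2,0)=5/37: -0.1351 × log₂(0.1351) = 0.3902
  p(2,1)=1/37: -0.0270 × log₂(0.0270) = 0.1408
  p(2,2)=6/37: -0.1622 × log₂(0.1622) = 0.4256
H(X,Y) = 2.9935 bits


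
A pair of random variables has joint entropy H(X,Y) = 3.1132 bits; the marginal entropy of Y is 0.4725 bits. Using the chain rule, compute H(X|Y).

Chain rule: H(X,Y) = H(X|Y) + H(Y)
H(X|Y) = H(X,Y) - H(Y) = 3.1132 - 0.4725 = 2.6407 bits


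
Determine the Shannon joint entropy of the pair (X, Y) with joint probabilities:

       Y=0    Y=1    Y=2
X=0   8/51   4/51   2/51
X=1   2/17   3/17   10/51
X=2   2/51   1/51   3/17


H(X,Y) = -Σ p(x,y) log₂ p(x,y)
  p(0,0)=8/51: -0.1569 × log₂(0.1569) = 0.4192
  p(0,1)=4/51: -0.0784 × log₂(0.0784) = 0.2880
  p(0,2)=2/51: -0.0392 × log₂(0.0392) = 0.1832
  p(1,0)=2/17: -0.1176 × log₂(0.1176) = 0.3632
  p(1,1)=3/17: -0.1765 × log₂(0.1765) = 0.4416
  p(1,2)=10/51: -0.1961 × log₂(0.1961) = 0.4609
  p(2,0)=2/51: -0.0392 × log₂(0.0392) = 0.1832
  p(2,1)=1/51: -0.0196 × log₂(0.0196) = 0.1112
  p(2,2)=3/17: -0.1765 × log₂(0.1765) = 0.4416
H(X,Y) = 2.8923 bits


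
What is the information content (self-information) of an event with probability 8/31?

Information content I(x) = -log₂(p(x))
I = -log₂(8/31) = -log₂(0.2581)
I = 1.9542 bits


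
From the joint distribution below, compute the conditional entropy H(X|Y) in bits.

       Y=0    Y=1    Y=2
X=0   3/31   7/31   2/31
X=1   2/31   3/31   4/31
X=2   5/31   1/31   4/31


H(X|Y) = Σ_y p(y) H(X|Y=y)
  p(Y=0) = 10/31, H(X|Y=0) = 1.4855
  p(Y=1) = 11/31, H(X|Y=1) = 1.2407
  p(Y=2) = 10/31, H(X|Y=2) = 1.5219
H(X|Y) = 0.3226×1.4855 + 0.3548×1.2407 + 0.3226×1.5219 = 1.4104 bits


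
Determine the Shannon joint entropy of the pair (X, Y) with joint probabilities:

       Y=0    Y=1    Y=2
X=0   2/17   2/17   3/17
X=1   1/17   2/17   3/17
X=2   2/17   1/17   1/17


H(X,Y) = -Σ p(x,y) log₂ p(x,y)
  p(0,0)=2/17: -0.1176 × log₂(0.1176) = 0.3632
  p(0,1)=2/17: -0.1176 × log₂(0.1176) = 0.3632
  p(0,2)=3/17: -0.1765 × log₂(0.1765) = 0.4416
  p(1,0)=1/17: -0.0588 × log₂(0.0588) = 0.2404
  p(1,1)=2/17: -0.1176 × log₂(0.1176) = 0.3632
  p(1,2)=3/17: -0.1765 × log₂(0.1765) = 0.4416
  p(2,0)=2/17: -0.1176 × log₂(0.1176) = 0.3632
  p(2,1)=1/17: -0.0588 × log₂(0.0588) = 0.2404
  p(2,2)=1/17: -0.0588 × log₂(0.0588) = 0.2404
H(X,Y) = 3.0575 bits


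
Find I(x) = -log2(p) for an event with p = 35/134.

Information content I(x) = -log₂(p(x))
I = -log₂(35/134) = -log₂(0.2612)
I = 1.9368 bits


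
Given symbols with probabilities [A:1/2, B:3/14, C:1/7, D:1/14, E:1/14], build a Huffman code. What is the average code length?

Huffman tree construction:
Combine smallest probabilities repeatedly
Resulting codes:
  A: 0 (length 1)
  B: 10 (length 2)
  C: 110 (length 3)
  D: 1110 (length 4)
  E: 1111 (length 4)
Average length = Σ p(s) × length(s) = 1.9286 bits


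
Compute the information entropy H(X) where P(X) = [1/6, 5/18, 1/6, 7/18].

H(X) = -Σ p(x) log₂ p(x)
  -1/6 × log₂(1/6) = 0.4308
  -5/18 × log₂(5/18) = 0.5133
  -1/6 × log₂(1/6) = 0.4308
  -7/18 × log₂(7/18) = 0.5299
H(X) = 1.9049 bits


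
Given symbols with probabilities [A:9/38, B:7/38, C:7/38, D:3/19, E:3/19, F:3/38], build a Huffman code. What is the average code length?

Huffman tree construction:
Combine smallest probabilities repeatedly
Resulting codes:
  A: 01 (length 2)
  B: 111 (length 3)
  C: 00 (length 2)
  D: 101 (length 3)
  E: 110 (length 3)
  F: 100 (length 3)
Average length = Σ p(s) × length(s) = 2.5789 bits


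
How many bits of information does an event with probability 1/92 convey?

Information content I(x) = -log₂(p(x))
I = -log₂(1/92) = -log₂(0.0109)
I = 6.5236 bits


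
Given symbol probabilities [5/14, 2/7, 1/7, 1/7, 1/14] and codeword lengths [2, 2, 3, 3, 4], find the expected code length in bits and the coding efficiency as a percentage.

Average length L = Σ p_i × l_i = 2.4286 bits
Entropy H = 2.1210 bits
Efficiency η = H/L × 100% = 87.33%


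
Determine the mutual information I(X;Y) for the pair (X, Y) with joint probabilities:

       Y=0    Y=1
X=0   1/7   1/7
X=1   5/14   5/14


H(X) = 0.8631, H(Y) = 1.0000, H(X,Y) = 1.8631
I(X;Y) = H(X) + H(Y) - H(X,Y) = 0.0000 bits


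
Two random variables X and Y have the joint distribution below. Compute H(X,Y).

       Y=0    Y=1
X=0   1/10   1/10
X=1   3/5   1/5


H(X,Y) = -Σ p(x,y) log₂ p(x,y)
  p(0,0)=1/10: -0.1000 × log₂(0.1000) = 0.3322
  p(0,1)=1/10: -0.1000 × log₂(0.1000) = 0.3322
  p(1,0)=3/5: -0.6000 × log₂(0.6000) = 0.4422
  p(1,1)=1/5: -0.2000 × log₂(0.2000) = 0.4644
H(X,Y) = 1.5710 bits


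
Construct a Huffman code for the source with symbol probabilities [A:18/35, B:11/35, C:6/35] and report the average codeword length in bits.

Huffman tree construction:
Combine smallest probabilities repeatedly
Resulting codes:
  A: 1 (length 1)
  B: 01 (length 2)
  C: 00 (length 2)
Average length = Σ p(s) × length(s) = 1.4857 bits


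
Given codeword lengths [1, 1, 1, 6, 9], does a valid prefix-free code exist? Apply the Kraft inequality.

Kraft inequality: Σ 2^(-l_i) ≤ 1 for prefix-free code
Calculating: 2^(-1) + 2^(-1) + 2^(-1) + 2^(-6) + 2^(-9)
= 0.5 + 0.5 + 0.5 + 0.015625 + 0.001953125
= 1.5176
Since 1.5176 > 1, prefix-free code does not exist


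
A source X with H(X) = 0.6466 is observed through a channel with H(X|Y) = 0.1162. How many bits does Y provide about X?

I(X;Y) = H(X) - H(X|Y)
I(X;Y) = 0.6466 - 0.1162 = 0.5304 bits


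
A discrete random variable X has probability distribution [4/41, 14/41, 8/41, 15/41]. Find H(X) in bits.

H(X) = -Σ p(x) log₂ p(x)
  -4/41 × log₂(4/41) = 0.3276
  -14/41 × log₂(14/41) = 0.5293
  -8/41 × log₂(8/41) = 0.4600
  -15/41 × log₂(15/41) = 0.5307
H(X) = 1.8476 bits


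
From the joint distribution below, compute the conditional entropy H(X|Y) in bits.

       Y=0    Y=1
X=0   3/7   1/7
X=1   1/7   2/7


H(X|Y) = Σ_y p(y) H(X|Y=y)
  p(Y=0) = 4/7, H(X|Y=0) = 0.8113
  p(Y=1) = 3/7, H(X|Y=1) = 0.9183
H(X|Y) = 0.5714×0.8113 + 0.4286×0.9183 = 0.8571 bits


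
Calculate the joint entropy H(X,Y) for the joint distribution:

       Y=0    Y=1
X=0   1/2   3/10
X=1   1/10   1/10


H(X,Y) = -Σ p(x,y) log₂ p(x,y)
  p(0,0)=1/2: -0.5000 × log₂(0.5000) = 0.5000
  p(0,1)=3/10: -0.3000 × log₂(0.3000) = 0.5211
  p(1,0)=1/10: -0.1000 × log₂(0.1000) = 0.3322
  p(1,1)=1/10: -0.1000 × log₂(0.1000) = 0.3322
H(X,Y) = 1.6855 bits


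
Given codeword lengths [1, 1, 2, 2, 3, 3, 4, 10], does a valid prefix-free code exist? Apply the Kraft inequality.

Kraft inequality: Σ 2^(-l_i) ≤ 1 for prefix-free code
Calculating: 2^(-1) + 2^(-1) + 2^(-2) + 2^(-2) + 2^(-3) + 2^(-3) + 2^(-4) + 2^(-10)
= 0.5 + 0.5 + 0.25 + 0.25 + 0.125 + 0.125 + 0.0625 + 0.0009765625
= 1.8135
Since 1.8135 > 1, prefix-free code does not exist


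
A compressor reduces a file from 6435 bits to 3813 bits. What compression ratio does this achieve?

Compression ratio = Original / Compressed
= 6435 / 3813 = 1.69:1


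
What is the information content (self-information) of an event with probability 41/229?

Information content I(x) = -log₂(p(x))
I = -log₂(41/229) = -log₂(0.1790)
I = 2.4817 bits


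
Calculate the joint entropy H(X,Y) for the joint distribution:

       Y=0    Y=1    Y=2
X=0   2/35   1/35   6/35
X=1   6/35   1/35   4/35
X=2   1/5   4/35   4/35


H(X,Y) = -Σ p(x,y) log₂ p(x,y)
  p(0,0)=2/35: -0.0571 × log₂(0.0571) = 0.2360
  p(0,1)=1/35: -0.0286 × log₂(0.0286) = 0.1466
  p(0,2)=6/35: -0.1714 × log₂(0.1714) = 0.4362
  p(1,0)=6/35: -0.1714 × log₂(0.1714) = 0.4362
  p(1,1)=1/35: -0.0286 × log₂(0.0286) = 0.1466
  p(1,2)=4/35: -0.1143 × log₂(0.1143) = 0.3576
  p(2,0)=1/5: -0.2000 × log₂(0.2000) = 0.4644
  p(2,1)=4/35: -0.1143 × log₂(0.1143) = 0.3576
  p(2,2)=4/35: -0.1143 × log₂(0.1143) = 0.3576
H(X,Y) = 2.9387 bits


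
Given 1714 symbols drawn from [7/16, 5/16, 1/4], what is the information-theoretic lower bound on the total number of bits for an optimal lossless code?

Entropy H = 1.5462 bits/symbol
Minimum bits = H × n = 1.5462 × 1714
= 2650.15 bits


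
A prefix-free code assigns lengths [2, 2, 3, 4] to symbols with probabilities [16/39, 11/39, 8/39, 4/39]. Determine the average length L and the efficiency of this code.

Average length L = Σ p_i × l_i = 2.4103 bits
Entropy H = 1.8481 bits
Efficiency η = H/L × 100% = 76.68%
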